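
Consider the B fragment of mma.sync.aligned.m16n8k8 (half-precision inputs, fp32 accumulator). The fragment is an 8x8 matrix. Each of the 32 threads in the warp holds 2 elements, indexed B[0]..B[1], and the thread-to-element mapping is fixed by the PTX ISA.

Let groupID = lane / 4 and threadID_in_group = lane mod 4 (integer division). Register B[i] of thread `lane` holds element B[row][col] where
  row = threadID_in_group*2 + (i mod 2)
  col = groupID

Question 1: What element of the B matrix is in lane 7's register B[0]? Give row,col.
6,1

7: g=1,t=3
[0] (3*2+0,1) = (6,1)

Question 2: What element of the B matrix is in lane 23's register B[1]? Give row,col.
7,5

lane 23: gid=5 (23/4), tid=3 (23%4)
i=1: r=3*2+1=7, c=gid=5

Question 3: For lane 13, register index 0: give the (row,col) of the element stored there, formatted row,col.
13: gid=3,tid=1
[0] (1*2+0,3) = (2,3)

2,3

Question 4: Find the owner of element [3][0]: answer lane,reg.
1,1

c=0→G=0  r=3→T=1,p=1
L=0*4+1=1  i=1=1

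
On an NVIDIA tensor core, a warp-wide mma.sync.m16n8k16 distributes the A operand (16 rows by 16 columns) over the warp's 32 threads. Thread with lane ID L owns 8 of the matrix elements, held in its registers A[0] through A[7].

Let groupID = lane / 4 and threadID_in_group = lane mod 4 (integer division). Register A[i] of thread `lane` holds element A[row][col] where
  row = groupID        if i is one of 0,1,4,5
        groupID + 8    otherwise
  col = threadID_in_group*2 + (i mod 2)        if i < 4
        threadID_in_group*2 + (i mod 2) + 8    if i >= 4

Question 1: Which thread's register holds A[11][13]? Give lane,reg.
14,7

r=11⇒gr=3,Rb=1  c=13⇒Cb=1,th=2,odd=1
L=3*4+2=14  i=1*4+1*2+1=7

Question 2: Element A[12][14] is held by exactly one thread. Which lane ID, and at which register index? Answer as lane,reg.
r=12→G=4,rhi=1  c=14→chi=1,T=3,p=0
L=4*4+3=19  i=1*4+1*2+0=6

19,6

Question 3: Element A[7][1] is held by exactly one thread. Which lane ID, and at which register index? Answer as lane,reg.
28,1

r:7=>grp=7,rB=0  c:1=>cB=0,tig=0,lo=1
L=7*4+0=28  i=0*4+0*2+1=1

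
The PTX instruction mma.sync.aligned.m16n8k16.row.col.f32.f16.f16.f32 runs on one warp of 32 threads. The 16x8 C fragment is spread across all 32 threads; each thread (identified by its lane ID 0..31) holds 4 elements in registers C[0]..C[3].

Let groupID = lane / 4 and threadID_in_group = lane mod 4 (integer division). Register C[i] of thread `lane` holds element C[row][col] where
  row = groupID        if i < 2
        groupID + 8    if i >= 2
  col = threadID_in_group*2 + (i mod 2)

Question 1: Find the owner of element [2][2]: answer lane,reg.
9,0

r:2=>grp=2,rB=0  c:2=>tig=1,lo=0
L=2*4+1=9  i=0*2+0=0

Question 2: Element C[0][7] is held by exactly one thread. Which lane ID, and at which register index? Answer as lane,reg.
3,1

r:0=>grp=0,rB=0  c:7=>tig=3,lo=1
L=0*4+3=3  i=0*2+1=1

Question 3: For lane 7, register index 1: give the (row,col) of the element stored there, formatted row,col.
1,7

L=7→G=7>>2=1, T=7&3=3
[1]→row 1+0=1  col 3·2+1=7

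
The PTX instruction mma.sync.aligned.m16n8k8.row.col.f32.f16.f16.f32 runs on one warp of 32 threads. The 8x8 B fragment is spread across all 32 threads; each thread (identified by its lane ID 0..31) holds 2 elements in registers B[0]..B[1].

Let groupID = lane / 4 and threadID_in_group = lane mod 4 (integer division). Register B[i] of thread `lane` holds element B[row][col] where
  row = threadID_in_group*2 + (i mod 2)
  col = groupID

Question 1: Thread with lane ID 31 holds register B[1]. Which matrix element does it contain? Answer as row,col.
L=31⇒gr=31>>2=7, th=31&3=3
[1]⇒row 3·2+1=7  col gr=7

7,7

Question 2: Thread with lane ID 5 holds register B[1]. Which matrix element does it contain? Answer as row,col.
3,1

lane 5: g=1 (5/4), t=1 (5%4)
i=1: r=1*2+1=3, c=g=1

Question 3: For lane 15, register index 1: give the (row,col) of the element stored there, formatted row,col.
15: g=3,t=3
[1] (3*2+1,3) = (7,3)

7,3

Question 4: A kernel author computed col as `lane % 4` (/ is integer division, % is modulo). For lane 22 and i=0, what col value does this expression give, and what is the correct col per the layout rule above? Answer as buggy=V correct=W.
`lane % 4`[22,0]→2
L=22→G=22>>2=5, T=22&3=2
[0]→row 2·2+0=4  col G=5
col: 2 vs 5

buggy=2 correct=5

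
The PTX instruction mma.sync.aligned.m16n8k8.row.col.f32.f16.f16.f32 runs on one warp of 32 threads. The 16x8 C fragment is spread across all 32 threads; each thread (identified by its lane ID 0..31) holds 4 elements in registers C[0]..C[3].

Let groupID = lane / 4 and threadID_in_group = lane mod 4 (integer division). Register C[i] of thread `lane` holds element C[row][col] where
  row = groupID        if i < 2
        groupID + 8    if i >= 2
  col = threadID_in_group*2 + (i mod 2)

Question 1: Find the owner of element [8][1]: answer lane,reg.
r=8->g=0,rb=1  c=1->t=0,b0=1
L=0*4+0=0  i=1*2+1=3

0,3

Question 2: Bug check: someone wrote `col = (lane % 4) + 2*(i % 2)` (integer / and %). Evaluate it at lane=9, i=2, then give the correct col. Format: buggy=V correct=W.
`(lane % 4) + 2*(i % 2)`[9,2]->1
lane 9: gid=2 (9/4), tid=1 (9%4)
i=2: r=2+8=10, c=1*2+0=2
col: 1 vs 2

buggy=1 correct=2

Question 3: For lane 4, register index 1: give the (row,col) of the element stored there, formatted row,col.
1,1

lane 4=>4/4=1, 4 mod 4=0
i=1  r:1+0=>1  c:2·0+1=>1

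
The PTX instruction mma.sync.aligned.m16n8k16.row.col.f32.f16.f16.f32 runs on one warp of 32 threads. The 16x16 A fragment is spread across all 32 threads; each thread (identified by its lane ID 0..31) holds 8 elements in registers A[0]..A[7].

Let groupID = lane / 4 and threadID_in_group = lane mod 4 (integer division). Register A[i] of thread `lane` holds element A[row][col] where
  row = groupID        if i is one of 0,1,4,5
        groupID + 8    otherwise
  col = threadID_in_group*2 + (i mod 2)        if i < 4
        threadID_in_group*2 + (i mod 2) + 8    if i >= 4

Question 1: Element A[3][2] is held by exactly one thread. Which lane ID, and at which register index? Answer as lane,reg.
13,0

r=3→G=3,rhi=0  c=2→chi=0,T=1,p=0
L=3*4+1=13  i=0*4+0*2+0=0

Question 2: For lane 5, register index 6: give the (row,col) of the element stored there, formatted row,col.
5: G=1,T=1
[6] (1+8,1*2+0+8) = (9,10)

9,10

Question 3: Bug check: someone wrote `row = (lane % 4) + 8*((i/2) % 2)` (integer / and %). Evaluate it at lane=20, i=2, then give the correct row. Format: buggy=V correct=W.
buggy=8 correct=13

`(lane % 4) + 8*((i/2) % 2)`[20,2]→8
L=20→G=20>>2=5, T=20&3=0
[2]→row 5+8=13  col 0·2+0+0=0
row: 8 vs 13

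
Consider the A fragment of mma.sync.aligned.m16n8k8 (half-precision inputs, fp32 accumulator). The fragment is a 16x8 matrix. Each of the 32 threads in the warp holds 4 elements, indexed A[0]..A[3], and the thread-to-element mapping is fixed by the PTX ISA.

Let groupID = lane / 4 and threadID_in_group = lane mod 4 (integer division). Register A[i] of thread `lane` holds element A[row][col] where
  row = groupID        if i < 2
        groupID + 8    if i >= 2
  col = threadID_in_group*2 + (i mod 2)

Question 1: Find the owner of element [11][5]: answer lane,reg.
r=11→G=3,rhi=1  c=5→T=2,p=1
L=3*4+2=14  i=1*2+1=3

14,3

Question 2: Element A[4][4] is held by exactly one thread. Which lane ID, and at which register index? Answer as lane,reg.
18,0

r: 4->gid=4,r8=0  c: 4->tid=2,i&1=0
L=4*4+2=18  i=0*2+0=0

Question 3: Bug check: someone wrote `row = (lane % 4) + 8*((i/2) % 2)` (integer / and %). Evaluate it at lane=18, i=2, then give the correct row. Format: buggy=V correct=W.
`(lane % 4) + 8*((i/2) % 2)`[18,2]->10
lane 18->18/4=4, 18 mod 4=2
i=2  r:4+8->12  c:2·2+0->4
row: 10 vs 12

buggy=10 correct=12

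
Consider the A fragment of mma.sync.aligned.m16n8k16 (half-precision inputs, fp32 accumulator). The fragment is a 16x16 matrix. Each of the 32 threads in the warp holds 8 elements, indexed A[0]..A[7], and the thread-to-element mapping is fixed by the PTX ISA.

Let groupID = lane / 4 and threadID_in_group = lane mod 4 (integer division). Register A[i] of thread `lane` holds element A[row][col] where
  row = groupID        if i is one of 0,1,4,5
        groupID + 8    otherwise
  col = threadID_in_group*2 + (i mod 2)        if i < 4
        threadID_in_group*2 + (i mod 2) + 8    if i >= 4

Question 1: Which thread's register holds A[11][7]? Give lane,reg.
r=11⇒gr=3,Rb=1  c=7⇒Cb=0,th=3,odd=1
L=3*4+3=15  i=0*4+1*2+1=3

15,3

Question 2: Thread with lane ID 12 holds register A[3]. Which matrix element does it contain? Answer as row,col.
lane 12->12/4=3, 12 mod 4=0
i=3  r:3+8->11  c:2·0+1+0->1

11,1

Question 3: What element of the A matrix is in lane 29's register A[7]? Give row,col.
15,11

lane 29: g=7 (29/4), t=1 (29%4)
i=7: r=7+8=15, c=1*2+1+8=11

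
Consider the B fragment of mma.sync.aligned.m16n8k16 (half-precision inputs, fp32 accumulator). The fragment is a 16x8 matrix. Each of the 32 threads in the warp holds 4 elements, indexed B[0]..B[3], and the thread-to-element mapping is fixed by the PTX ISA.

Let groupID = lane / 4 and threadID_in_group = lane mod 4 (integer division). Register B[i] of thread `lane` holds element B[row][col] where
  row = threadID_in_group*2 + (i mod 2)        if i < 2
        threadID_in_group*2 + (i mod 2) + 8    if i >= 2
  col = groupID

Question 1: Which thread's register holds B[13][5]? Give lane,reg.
22,3

c=5->g=5  r=13->rb=1,t=2,b0=1
L=5*4+2=22  i=1*2+1=3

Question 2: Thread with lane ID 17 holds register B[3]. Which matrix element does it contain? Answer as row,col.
11,4

L=17→G=17>>2=4, T=17&3=1
[3]→row 1·2+1+8=11  col G=4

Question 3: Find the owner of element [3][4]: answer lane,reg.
c=4⇒gr=4  r=3⇒Rb=0,th=1,odd=1
L=4*4+1=17  i=0*2+1=1

17,1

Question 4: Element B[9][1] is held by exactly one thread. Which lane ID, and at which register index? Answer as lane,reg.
c:1=>grp=1  r:9=>rB=1,tig=0,lo=1
L=1*4+0=4  i=1*2+1=3

4,3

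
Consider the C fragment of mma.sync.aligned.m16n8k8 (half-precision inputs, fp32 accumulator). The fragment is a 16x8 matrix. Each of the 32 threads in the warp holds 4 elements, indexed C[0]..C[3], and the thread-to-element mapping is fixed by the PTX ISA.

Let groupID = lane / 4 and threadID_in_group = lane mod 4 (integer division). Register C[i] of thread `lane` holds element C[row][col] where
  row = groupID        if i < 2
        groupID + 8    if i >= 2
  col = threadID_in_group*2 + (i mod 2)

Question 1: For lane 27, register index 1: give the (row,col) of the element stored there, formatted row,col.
6,7

L=27⇒gr=27>>2=6, th=27&3=3
[1]⇒row 6+0=6  col 3·2+1=7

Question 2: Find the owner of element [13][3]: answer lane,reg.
r=13->g=5,rb=1  c=3->t=1,b0=1
L=5*4+1=21  i=1*2+1=3

21,3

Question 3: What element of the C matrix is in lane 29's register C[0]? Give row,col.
L=29→G=29>>2=7, T=29&3=1
[0]→row 7+0=7  col 1·2+0=2

7,2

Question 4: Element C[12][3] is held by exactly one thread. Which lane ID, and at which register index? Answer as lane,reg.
r=12⇒gr=4,Rb=1  c=3⇒th=1,odd=1
L=4*4+1=17  i=1*2+1=3

17,3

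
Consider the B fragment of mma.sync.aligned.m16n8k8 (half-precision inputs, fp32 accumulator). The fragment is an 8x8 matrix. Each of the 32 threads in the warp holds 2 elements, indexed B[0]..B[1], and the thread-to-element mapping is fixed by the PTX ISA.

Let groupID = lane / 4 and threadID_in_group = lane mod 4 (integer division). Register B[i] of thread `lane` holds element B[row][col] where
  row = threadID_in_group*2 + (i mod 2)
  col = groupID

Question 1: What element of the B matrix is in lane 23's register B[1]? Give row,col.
23: g=5,t=3
[1] (3*2+1,5) = (7,5)

7,5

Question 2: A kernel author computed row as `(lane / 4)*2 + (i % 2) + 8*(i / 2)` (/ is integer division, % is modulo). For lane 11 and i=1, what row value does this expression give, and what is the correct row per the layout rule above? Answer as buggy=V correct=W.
buggy=5 correct=7

`(lane / 4)*2 + (i % 2) + 8*(i / 2)`[11,1]→5
lane 11: G=2 (11/4), T=3 (11%4)
i=1: r=3*2+1=7, c=G=2
row: 5 vs 7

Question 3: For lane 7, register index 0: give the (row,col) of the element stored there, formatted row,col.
6,1

lane 7: G=1 (7/4), T=3 (7%4)
i=0: r=3*2+0=6, c=G=1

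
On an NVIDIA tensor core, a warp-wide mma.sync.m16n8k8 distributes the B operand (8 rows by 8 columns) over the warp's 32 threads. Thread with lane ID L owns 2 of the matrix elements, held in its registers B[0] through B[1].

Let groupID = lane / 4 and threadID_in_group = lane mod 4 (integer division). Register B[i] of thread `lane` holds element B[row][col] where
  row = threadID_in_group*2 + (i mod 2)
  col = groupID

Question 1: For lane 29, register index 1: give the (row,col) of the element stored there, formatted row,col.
L=29→G=29>>2=7, T=29&3=1
[1]→row 1·2+1=3  col G=7

3,7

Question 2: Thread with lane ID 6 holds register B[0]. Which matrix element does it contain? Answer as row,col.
lane 6: gr=1 (6/4), th=2 (6%4)
i=0: r=2*2+0=4, c=gr=1

4,1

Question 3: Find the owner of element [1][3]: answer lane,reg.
12,1

c=3->g=3  r=1->t=0,b0=1
L=3*4+0=12  i=1=1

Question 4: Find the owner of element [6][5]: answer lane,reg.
23,0

c:5=>grp=5  r:6=>tig=3,lo=0
L=5*4+3=23  i=0=0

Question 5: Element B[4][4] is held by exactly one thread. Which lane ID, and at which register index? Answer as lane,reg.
c: 4->gid=4  r: 4->tid=2,i&1=0
L=4*4+2=18  i=0=0

18,0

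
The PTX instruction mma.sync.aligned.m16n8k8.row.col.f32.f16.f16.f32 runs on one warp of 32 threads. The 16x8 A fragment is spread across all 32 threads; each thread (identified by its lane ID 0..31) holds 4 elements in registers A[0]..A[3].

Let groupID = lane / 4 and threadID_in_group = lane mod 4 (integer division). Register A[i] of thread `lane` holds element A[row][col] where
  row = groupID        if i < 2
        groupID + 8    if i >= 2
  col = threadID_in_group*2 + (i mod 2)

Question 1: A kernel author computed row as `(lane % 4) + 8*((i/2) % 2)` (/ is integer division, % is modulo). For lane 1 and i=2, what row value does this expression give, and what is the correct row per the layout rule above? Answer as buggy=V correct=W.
buggy=9 correct=8

`(lane % 4) + 8*((i/2) % 2)`[1,2]->9
L=1->gid=1>>2=0, tid=1&3=1
[2]->row 0+8=8  col 1·2+0=2
row: 9 vs 8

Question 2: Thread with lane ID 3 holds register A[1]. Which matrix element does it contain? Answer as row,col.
L=3⇒gr=3>>2=0, th=3&3=3
[1]⇒row 0+0=0  col 3·2+1=7

0,7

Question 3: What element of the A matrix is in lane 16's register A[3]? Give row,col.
lane 16→16/4=4, 16 mod 4=0
i=3  r:4+8→12  c:2·0+1→1

12,1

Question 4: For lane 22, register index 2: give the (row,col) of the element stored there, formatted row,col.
13,4

lane 22: grp=5 (22/4), tig=2 (22%4)
i=2: r=5+8=13, c=2*2+0=4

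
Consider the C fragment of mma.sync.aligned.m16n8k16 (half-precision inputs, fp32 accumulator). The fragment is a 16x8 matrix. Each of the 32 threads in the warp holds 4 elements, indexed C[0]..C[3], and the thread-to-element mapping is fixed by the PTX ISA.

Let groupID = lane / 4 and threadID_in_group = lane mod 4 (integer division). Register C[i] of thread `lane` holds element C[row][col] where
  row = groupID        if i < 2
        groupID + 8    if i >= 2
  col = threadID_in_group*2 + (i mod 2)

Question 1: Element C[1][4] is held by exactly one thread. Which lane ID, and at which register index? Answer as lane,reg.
6,0

r: 1->gid=1,r8=0  c: 4->tid=2,i&1=0
L=1*4+2=6  i=0*2+0=0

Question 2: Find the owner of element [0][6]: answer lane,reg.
3,0

r:0=>grp=0,rB=0  c:6=>tig=3,lo=0
L=0*4+3=3  i=0*2+0=0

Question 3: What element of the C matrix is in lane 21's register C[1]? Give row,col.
5,3

lane 21: gid=5 (21/4), tid=1 (21%4)
i=1: r=5+0=5, c=1*2+1=3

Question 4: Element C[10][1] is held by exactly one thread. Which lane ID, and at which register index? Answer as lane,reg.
r: 10->gid=2,r8=1  c: 1->tid=0,i&1=1
L=2*4+0=8  i=1*2+1=3

8,3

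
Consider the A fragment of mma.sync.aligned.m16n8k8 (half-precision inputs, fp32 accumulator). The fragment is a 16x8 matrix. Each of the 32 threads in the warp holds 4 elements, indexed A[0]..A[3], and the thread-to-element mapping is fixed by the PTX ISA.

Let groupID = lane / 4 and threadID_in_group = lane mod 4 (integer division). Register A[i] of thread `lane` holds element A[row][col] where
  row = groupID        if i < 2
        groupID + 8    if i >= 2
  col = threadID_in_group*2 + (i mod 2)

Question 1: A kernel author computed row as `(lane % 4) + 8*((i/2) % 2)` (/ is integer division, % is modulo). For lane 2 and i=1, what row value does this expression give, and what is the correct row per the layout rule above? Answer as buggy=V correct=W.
`(lane % 4) + 8*((i/2) % 2)`[2,1]→2
L=2→G=2>>2=0, T=2&3=2
[1]→row 0+0=0  col 2·2+1=5
row: 2 vs 0

buggy=2 correct=0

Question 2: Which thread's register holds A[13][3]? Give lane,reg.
21,3

r=13⇒gr=5,Rb=1  c=3⇒th=1,odd=1
L=5*4+1=21  i=1*2+1=3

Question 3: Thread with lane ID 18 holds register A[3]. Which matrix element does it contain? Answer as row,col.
12,5

lane 18⇒18/4=4, 18 mod 4=2
i=3  r:4+8⇒12  c:2·2+1⇒5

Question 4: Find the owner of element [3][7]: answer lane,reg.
15,1

r=3→G=3,rhi=0  c=7→T=3,p=1
L=3*4+3=15  i=0*2+1=1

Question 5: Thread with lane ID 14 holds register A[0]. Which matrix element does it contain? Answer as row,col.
3,4

lane 14⇒14/4=3, 14 mod 4=2
i=0  r:3+0⇒3  c:2·2+0⇒4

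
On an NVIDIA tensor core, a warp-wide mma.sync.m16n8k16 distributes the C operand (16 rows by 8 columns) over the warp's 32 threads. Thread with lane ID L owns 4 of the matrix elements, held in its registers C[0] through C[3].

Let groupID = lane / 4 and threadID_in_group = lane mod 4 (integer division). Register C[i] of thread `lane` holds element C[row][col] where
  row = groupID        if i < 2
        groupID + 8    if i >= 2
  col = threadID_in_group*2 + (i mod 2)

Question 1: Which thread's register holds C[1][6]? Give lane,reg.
r: 1->gid=1,r8=0  c: 6->tid=3,i&1=0
L=1*4+3=7  i=0*2+0=0

7,0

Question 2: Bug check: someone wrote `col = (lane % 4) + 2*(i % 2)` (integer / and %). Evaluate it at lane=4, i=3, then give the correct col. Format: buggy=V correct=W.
`(lane % 4) + 2*(i % 2)`[4,3]->2
lane 4->4/4=1, 4 mod 4=0
i=3  r:1+8->9  c:2·0+1->1
col: 2 vs 1

buggy=2 correct=1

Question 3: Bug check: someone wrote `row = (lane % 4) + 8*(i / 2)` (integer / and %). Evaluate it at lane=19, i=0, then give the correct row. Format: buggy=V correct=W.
`(lane % 4) + 8*(i / 2)`[19,0]->3
lane 19->19/4=4, 19 mod 4=3
i=0  r:4+0->4  c:2·3+0->6
row: 3 vs 4

buggy=3 correct=4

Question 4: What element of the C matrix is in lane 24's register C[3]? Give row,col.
14,1

lane 24→24/4=6, 24 mod 4=0
i=3  r:6+8→14  c:2·0+1→1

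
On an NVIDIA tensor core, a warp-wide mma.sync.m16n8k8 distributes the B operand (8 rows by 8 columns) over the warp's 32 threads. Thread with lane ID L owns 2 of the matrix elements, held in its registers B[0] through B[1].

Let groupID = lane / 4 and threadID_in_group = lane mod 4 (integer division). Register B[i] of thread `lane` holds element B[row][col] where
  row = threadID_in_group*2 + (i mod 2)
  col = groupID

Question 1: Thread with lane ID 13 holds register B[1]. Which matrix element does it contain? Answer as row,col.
13: G=3,T=1
[1] (1*2+1,3) = (3,3)

3,3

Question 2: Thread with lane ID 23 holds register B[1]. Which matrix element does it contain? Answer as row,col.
7,5

L=23⇒gr=23>>2=5, th=23&3=3
[1]⇒row 3·2+1=7  col gr=5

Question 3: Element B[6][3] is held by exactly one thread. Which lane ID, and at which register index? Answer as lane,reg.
c: 3->gid=3  r: 6->tid=3,i&1=0
L=3*4+3=15  i=0=0

15,0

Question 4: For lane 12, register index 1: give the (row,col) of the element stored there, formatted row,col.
12: grp=3,tig=0
[1] (0*2+1,3) = (1,3)

1,3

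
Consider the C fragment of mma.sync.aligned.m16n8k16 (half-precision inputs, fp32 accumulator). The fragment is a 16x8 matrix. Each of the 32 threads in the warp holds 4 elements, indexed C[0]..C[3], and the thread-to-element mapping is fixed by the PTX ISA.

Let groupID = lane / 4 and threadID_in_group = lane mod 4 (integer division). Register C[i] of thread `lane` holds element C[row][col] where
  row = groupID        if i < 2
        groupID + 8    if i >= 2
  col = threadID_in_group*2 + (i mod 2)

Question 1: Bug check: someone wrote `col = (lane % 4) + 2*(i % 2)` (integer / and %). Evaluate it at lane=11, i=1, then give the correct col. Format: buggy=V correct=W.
buggy=5 correct=7

`(lane % 4) + 2*(i % 2)`[11,1]⇒5
L=11⇒gr=11>>2=2, th=11&3=3
[1]⇒row 2+0=2  col 3·2+1=7
col: 5 vs 7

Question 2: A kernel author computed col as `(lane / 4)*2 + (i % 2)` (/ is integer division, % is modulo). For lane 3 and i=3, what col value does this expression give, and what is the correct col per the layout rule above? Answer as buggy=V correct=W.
buggy=1 correct=7

`(lane / 4)*2 + (i % 2)`[3,3]⇒1
lane 3⇒3/4=0, 3 mod 4=3
i=3  r:0+8⇒8  c:2·3+1⇒7
col: 1 vs 7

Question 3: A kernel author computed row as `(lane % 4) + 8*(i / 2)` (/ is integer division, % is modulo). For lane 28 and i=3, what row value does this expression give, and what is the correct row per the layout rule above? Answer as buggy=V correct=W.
buggy=8 correct=15

`(lane % 4) + 8*(i / 2)`[28,3]->8
28: gid=7,tid=0
[3] (7+8,0*2+1) = (15,1)
row: 8 vs 15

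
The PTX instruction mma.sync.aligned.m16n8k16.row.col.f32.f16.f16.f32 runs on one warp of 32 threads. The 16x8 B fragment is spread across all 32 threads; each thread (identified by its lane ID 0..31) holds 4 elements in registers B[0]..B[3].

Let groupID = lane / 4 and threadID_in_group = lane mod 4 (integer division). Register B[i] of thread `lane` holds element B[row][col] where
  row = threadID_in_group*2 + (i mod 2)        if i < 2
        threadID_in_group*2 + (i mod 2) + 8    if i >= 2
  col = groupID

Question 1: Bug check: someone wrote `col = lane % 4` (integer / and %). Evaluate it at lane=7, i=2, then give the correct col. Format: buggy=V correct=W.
buggy=3 correct=1

`lane % 4`[7,2]⇒3
lane 7: gr=1 (7/4), th=3 (7%4)
i=2: r=3*2+0+8=14, c=gr=1
col: 3 vs 1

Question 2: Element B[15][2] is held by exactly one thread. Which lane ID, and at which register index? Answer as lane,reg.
11,3

c:2=>grp=2  r:15=>rB=1,tig=3,lo=1
L=2*4+3=11  i=1*2+1=3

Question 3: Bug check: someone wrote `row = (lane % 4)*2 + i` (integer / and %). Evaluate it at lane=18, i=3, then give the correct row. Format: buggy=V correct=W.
buggy=7 correct=13

`(lane % 4)*2 + i`[18,3]=>7
lane 18: grp=4 (18/4), tig=2 (18%4)
i=3: r=2*2+1+8=13, c=grp=4
row: 7 vs 13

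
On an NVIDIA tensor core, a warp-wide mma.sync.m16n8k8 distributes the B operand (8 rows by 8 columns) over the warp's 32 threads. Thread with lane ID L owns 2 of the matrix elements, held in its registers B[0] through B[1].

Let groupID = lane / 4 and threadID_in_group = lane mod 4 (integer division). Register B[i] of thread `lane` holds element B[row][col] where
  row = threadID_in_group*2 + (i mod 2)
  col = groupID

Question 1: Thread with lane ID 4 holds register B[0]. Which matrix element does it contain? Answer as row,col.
0,1

lane 4→4/4=1, 4 mod 4=0
i=0  r:2·0+0→0  c:1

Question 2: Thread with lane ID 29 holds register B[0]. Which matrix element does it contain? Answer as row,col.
lane 29: G=7 (29/4), T=1 (29%4)
i=0: r=1*2+0=2, c=G=7

2,7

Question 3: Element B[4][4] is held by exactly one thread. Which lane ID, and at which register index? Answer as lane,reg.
18,0

c=4⇒gr=4  r=4⇒th=2,odd=0
L=4*4+2=18  i=0=0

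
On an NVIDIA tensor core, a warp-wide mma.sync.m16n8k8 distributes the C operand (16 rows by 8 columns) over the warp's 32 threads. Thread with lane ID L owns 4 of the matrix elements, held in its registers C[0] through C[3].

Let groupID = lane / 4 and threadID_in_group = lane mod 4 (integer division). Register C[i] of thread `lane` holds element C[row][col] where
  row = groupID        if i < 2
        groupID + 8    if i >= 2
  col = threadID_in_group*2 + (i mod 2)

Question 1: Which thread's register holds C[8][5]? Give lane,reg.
2,3

r=8⇒gr=0,Rb=1  c=5⇒th=2,odd=1
L=0*4+2=2  i=1*2+1=3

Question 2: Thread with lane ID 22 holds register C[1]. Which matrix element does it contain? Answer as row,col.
5,5

22: g=5,t=2
[1] (5+0,2*2+1) = (5,5)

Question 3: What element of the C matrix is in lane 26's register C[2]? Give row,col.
14,4

26: G=6,T=2
[2] (6+8,2*2+0) = (14,4)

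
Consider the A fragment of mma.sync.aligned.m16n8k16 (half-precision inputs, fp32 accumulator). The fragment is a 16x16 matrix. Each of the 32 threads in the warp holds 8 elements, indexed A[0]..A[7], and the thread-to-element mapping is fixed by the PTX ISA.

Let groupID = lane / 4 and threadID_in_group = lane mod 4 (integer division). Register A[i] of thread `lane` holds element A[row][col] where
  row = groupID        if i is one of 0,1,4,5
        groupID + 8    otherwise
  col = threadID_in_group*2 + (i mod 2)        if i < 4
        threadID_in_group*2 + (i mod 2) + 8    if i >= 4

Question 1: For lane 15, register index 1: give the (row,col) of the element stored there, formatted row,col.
L=15=>grp=15>>2=3, tig=15&3=3
[1]=>row 3+0=3  col 3·2+1+0=7

3,7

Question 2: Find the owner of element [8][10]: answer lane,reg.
1,6

r=8⇒gr=0,Rb=1  c=10⇒Cb=1,th=1,odd=0
L=0*4+1=1  i=1*4+1*2+0=6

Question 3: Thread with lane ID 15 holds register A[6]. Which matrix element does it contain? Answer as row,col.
lane 15->15/4=3, 15 mod 4=3
i=6  r:3+8->11  c:2·3+0+8->14

11,14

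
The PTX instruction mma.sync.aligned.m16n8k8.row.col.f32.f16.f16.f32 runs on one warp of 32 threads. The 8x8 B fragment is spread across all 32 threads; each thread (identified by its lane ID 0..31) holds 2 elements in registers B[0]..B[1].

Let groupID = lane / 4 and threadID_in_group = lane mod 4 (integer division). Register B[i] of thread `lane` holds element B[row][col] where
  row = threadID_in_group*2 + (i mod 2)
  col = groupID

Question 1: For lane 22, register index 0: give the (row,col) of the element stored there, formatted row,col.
lane 22→22/4=5, 22 mod 4=2
i=0  r:2·2+0→4  c:5

4,5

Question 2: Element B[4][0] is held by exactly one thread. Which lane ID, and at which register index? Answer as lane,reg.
2,0

c=0⇒gr=0  r=4⇒th=2,odd=0
L=0*4+2=2  i=0=0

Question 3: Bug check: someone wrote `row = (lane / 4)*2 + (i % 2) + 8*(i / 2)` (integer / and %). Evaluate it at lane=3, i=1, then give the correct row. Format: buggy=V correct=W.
`(lane / 4)*2 + (i % 2) + 8*(i / 2)`[3,1]→1
lane 3→3/4=0, 3 mod 4=3
i=1  r:2·3+1→7  c:0
row: 1 vs 7

buggy=1 correct=7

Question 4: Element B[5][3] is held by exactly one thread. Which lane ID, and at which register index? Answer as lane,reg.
c=3→G=3  r=5→T=2,p=1
L=3*4+2=14  i=1=1

14,1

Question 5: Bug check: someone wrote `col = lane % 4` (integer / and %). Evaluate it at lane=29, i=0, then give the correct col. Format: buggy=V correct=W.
buggy=1 correct=7

`lane % 4`[29,0]->1
lane 29->29/4=7, 29 mod 4=1
i=0  r:2·1+0->2  c:7
col: 1 vs 7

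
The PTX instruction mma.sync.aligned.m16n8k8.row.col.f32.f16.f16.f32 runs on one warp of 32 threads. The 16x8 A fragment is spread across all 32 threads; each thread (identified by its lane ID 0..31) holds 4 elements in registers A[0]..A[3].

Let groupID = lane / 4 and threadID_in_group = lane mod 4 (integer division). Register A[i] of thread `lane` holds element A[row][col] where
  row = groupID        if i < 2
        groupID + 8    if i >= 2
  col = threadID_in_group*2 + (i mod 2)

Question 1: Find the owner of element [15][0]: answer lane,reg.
r=15⇒gr=7,Rb=1  c=0⇒th=0,odd=0
L=7*4+0=28  i=1*2+0=2

28,2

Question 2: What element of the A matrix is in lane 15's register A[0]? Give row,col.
3,6

L=15->g=15>>2=3, t=15&3=3
[0]->row 3+0=3  col 3·2+0=6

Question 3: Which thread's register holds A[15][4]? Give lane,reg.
30,2

r=15⇒gr=7,Rb=1  c=4⇒th=2,odd=0
L=7*4+2=30  i=1*2+0=2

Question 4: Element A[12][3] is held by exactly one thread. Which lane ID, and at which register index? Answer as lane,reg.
r=12⇒gr=4,Rb=1  c=3⇒th=1,odd=1
L=4*4+1=17  i=1*2+1=3

17,3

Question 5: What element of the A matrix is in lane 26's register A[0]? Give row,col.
26: g=6,t=2
[0] (6+0,2*2+0) = (6,4)

6,4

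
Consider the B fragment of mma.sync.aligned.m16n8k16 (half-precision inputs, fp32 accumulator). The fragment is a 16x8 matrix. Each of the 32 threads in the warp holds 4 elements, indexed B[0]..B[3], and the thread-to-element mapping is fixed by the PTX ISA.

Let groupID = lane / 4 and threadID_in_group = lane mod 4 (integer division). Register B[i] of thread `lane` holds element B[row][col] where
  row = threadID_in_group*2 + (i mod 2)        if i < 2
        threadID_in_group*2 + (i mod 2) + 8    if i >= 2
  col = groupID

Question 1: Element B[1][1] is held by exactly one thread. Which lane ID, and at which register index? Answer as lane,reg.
4,1

c:1=>grp=1  r:1=>rB=0,tig=0,lo=1
L=1*4+0=4  i=0*2+1=1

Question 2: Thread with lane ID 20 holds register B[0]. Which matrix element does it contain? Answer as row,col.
lane 20: gr=5 (20/4), th=0 (20%4)
i=0: r=0*2+0+0=0, c=gr=5

0,5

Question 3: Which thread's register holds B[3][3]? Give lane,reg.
13,1

c=3->g=3  r=3->rb=0,t=1,b0=1
L=3*4+1=13  i=0*2+1=1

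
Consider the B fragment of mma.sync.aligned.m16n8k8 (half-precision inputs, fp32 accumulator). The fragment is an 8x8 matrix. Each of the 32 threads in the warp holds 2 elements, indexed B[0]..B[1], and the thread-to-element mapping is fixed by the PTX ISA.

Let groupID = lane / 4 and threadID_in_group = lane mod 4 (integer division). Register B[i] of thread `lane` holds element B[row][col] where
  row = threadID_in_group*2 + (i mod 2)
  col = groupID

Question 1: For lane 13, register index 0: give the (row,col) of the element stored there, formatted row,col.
2,3

lane 13→13/4=3, 13 mod 4=1
i=0  r:2·1+0→2  c:3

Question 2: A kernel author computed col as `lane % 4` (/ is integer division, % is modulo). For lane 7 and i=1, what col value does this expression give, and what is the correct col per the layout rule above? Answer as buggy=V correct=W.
`lane % 4`[7,1]=>3
L=7=>grp=7>>2=1, tig=7&3=3
[1]=>row 3·2+1=7  col grp=1
col: 3 vs 1

buggy=3 correct=1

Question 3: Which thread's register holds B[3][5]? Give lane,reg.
21,1

c: 5->gid=5  r: 3->tid=1,i&1=1
L=5*4+1=21  i=1=1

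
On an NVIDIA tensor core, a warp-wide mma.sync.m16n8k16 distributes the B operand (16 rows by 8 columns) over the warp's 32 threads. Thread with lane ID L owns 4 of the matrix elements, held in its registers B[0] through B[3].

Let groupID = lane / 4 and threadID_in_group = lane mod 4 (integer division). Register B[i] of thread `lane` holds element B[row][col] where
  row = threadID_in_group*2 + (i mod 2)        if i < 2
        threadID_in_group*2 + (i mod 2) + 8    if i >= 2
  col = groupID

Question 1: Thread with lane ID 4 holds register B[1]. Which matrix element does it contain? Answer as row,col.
1,1

lane 4->4/4=1, 4 mod 4=0
i=1  r:2·0+1+0->1  c:1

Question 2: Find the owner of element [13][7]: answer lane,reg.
30,3

c=7->g=7  r=13->rb=1,t=2,b0=1
L=7*4+2=30  i=1*2+1=3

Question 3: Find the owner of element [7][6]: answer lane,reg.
27,1

c=6→G=6  r=7→rhi=0,T=3,p=1
L=6*4+3=27  i=0*2+1=1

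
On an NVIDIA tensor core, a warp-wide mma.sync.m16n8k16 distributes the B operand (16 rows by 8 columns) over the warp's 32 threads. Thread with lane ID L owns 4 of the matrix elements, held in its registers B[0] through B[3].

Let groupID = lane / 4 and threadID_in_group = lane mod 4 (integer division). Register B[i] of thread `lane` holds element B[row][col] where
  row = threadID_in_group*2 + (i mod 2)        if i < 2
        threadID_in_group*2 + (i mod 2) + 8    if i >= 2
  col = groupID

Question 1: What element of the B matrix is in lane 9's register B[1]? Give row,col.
9: g=2,t=1
[1] (1*2+1+0,2) = (3,2)

3,2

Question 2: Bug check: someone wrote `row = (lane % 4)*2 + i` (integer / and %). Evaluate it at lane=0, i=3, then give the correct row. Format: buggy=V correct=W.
`(lane % 4)*2 + i`[0,3]->3
L=0->gid=0>>2=0, tid=0&3=0
[3]->row 0·2+1+8=9  col gid=0
row: 3 vs 9

buggy=3 correct=9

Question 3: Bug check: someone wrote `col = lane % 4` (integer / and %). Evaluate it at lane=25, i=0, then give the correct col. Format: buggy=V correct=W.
`lane % 4`[25,0]⇒1
L=25⇒gr=25>>2=6, th=25&3=1
[0]⇒row 1·2+0+0=2  col gr=6
col: 1 vs 6

buggy=1 correct=6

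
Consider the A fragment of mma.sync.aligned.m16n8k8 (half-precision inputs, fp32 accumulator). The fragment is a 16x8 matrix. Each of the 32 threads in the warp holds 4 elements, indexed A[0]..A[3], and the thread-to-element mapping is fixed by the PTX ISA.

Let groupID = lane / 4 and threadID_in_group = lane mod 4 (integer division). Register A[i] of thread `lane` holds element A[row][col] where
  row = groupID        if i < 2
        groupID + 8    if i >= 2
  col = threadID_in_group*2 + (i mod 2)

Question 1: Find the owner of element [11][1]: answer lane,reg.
12,3

r=11→G=3,rhi=1  c=1→T=0,p=1
L=3*4+0=12  i=1*2+1=3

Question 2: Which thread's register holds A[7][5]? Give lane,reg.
r:7=>grp=7,rB=0  c:5=>tig=2,lo=1
L=7*4+2=30  i=0*2+1=1

30,1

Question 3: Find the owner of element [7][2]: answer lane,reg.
r=7⇒gr=7,Rb=0  c=2⇒th=1,odd=0
L=7*4+1=29  i=0*2+0=0

29,0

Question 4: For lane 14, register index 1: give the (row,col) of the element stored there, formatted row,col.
3,5

14: grp=3,tig=2
[1] (3+0,2*2+1) = (3,5)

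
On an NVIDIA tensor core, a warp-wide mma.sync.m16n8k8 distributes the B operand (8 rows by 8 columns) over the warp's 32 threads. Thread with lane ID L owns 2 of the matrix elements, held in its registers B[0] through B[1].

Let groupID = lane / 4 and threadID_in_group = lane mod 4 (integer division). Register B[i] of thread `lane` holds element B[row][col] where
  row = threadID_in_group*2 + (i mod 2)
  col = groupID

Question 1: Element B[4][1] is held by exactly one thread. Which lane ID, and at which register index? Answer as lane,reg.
6,0

c:1=>grp=1  r:4=>tig=2,lo=0
L=1*4+2=6  i=0=0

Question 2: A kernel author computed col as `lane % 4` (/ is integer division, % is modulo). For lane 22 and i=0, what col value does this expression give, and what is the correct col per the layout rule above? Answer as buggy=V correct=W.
buggy=2 correct=5

`lane % 4`[22,0]->2
L=22->g=22>>2=5, t=22&3=2
[0]->row 2·2+0=4  col g=5
col: 2 vs 5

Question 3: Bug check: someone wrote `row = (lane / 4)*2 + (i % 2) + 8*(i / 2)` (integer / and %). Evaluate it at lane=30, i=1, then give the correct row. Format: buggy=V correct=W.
buggy=15 correct=5

`(lane / 4)*2 + (i % 2) + 8*(i / 2)`[30,1]⇒15
L=30⇒gr=30>>2=7, th=30&3=2
[1]⇒row 2·2+1=5  col gr=7
row: 15 vs 5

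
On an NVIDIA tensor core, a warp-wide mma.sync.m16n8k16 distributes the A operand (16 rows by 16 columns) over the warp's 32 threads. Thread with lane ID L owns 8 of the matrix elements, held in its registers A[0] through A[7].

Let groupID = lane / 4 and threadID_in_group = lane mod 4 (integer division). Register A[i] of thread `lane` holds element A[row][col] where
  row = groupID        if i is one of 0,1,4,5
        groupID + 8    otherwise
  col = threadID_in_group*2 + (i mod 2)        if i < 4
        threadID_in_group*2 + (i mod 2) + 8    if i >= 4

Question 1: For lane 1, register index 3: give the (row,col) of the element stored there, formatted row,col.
L=1⇒gr=1>>2=0, th=1&3=1
[3]⇒row 0+8=8  col 1·2+1+0=3

8,3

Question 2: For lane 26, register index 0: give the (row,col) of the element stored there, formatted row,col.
6,4

26: gid=6,tid=2
[0] (6+0,2*2+0+0) = (6,4)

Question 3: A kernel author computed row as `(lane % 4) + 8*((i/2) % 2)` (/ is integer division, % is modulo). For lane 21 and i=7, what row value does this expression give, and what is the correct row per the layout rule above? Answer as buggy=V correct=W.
`(lane % 4) + 8*((i/2) % 2)`[21,7]→9
21: G=5,T=1
[7] (5+8,1*2+1+8) = (13,11)
row: 9 vs 13

buggy=9 correct=13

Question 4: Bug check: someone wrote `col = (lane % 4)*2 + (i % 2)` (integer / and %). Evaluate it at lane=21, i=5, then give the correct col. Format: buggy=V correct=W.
buggy=3 correct=11

`(lane % 4)*2 + (i % 2)`[21,5]⇒3
21: gr=5,th=1
[5] (5+0,1*2+1+8) = (5,11)
col: 3 vs 11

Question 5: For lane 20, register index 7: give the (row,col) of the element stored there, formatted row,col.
13,9

20: grp=5,tig=0
[7] (5+8,0*2+1+8) = (13,9)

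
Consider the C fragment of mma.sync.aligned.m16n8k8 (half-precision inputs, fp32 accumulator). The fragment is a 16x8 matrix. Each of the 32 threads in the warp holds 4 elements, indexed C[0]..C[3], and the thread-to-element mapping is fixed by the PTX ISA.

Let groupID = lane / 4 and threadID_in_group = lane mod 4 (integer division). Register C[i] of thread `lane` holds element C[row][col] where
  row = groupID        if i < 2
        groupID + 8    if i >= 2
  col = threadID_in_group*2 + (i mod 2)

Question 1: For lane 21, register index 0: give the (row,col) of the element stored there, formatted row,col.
5,2

lane 21->21/4=5, 21 mod 4=1
i=0  r:5+0->5  c:2·1+0->2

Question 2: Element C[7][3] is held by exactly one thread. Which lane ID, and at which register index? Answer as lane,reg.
29,1

r=7→G=7,rhi=0  c=3→T=1,p=1
L=7*4+1=29  i=0*2+1=1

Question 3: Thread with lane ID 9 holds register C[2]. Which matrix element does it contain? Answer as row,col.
lane 9->9/4=2, 9 mod 4=1
i=2  r:2+8->10  c:2·1+0->2

10,2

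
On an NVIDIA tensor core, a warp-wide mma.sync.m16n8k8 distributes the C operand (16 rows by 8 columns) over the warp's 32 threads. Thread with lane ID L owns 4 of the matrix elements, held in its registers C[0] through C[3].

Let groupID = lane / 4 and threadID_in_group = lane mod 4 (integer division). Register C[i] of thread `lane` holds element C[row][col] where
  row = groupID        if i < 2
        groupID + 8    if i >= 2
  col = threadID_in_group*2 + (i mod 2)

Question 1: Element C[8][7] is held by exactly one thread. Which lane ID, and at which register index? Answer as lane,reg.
r:8=>grp=0,rB=1  c:7=>tig=3,lo=1
L=0*4+3=3  i=1*2+1=3

3,3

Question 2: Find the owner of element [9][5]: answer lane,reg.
6,3

r:9=>grp=1,rB=1  c:5=>tig=2,lo=1
L=1*4+2=6  i=1*2+1=3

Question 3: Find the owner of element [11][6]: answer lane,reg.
15,2

r: 11->gid=3,r8=1  c: 6->tid=3,i&1=0
L=3*4+3=15  i=1*2+0=2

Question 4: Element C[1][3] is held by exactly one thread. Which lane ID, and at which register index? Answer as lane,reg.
r=1⇒gr=1,Rb=0  c=3⇒th=1,odd=1
L=1*4+1=5  i=0*2+1=1

5,1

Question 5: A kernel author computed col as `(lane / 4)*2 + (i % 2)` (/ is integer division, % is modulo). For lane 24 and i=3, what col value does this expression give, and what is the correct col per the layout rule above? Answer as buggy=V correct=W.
`(lane / 4)*2 + (i % 2)`[24,3]->13
24: gid=6,tid=0
[3] (6+8,0*2+1) = (14,1)
col: 13 vs 1

buggy=13 correct=1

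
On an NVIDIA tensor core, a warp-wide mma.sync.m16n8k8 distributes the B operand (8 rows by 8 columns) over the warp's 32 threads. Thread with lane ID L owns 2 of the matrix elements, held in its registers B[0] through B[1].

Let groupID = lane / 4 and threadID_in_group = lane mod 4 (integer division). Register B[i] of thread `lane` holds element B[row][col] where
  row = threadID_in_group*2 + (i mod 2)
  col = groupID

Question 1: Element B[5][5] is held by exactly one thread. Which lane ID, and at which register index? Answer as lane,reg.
c: 5->gid=5  r: 5->tid=2,i&1=1
L=5*4+2=22  i=1=1

22,1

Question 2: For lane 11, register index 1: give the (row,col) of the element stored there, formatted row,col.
lane 11=>11/4=2, 11 mod 4=3
i=1  r:2·3+1=>7  c:2

7,2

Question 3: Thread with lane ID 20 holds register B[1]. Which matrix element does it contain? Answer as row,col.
1,5

lane 20->20/4=5, 20 mod 4=0
i=1  r:2·0+1->1  c:5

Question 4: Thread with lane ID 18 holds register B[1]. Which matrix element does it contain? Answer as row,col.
5,4

lane 18->18/4=4, 18 mod 4=2
i=1  r:2·2+1->5  c:4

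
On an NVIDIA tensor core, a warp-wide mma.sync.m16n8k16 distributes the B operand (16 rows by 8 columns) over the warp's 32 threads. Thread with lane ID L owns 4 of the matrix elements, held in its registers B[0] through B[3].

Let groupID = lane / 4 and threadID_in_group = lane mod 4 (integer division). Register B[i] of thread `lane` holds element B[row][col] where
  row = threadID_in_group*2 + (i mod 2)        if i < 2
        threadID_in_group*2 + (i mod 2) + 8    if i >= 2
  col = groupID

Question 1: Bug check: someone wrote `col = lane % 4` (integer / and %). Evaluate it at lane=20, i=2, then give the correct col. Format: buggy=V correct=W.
`lane % 4`[20,2]->0
20: g=5,t=0
[2] (0*2+0+8,5) = (8,5)
col: 0 vs 5

buggy=0 correct=5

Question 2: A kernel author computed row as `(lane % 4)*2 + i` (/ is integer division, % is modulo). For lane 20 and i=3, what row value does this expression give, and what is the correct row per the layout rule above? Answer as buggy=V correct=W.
buggy=3 correct=9

`(lane % 4)*2 + i`[20,3]=>3
lane 20=>20/4=5, 20 mod 4=0
i=3  r:2·0+1+8=>9  c:5
row: 3 vs 9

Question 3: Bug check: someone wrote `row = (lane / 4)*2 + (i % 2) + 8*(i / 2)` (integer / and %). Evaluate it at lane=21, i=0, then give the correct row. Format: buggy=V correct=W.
buggy=10 correct=2

`(lane / 4)*2 + (i % 2) + 8*(i / 2)`[21,0]⇒10
lane 21⇒21/4=5, 21 mod 4=1
i=0  r:2·1+0+0⇒2  c:5
row: 10 vs 2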